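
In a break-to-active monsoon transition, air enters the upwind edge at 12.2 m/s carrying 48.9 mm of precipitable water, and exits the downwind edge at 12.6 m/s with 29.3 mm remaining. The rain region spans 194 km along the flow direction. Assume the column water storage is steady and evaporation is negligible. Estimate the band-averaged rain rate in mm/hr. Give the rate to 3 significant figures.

R ≈ 4.22 mm/hr

Column moisture flux per unit crosswind length is F = V × PW.
Inflow: F_in = 12.2 × 48.9 = 596.58 mm·m/s
Outflow: F_out = 12.6 × 29.3 = 369.18 mm·m/s
Steady-state rate R = (F_in − F_out)/L = (596.58 − 369.18) / 194000 m = 1.172e-03 mm/s.
R = 1.172e-03 × 3600 = 4.22 mm/hr.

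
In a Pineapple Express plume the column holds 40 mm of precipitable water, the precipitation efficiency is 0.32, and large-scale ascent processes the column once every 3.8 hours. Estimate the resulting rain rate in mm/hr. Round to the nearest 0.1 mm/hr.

Each overturning extracts ε × PW = 0.32 × 40 = 12.8 mm.
Rate = ε·PW / τ = 12.8 / 3.8 h = 3.4 mm/hr.

R ≈ 3.4 mm/hr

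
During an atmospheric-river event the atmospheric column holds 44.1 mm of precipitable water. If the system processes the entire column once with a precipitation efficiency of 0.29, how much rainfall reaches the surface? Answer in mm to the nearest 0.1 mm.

rainfall ≈ 12.8 mm

Rainfall = ε × PW = 0.29 × 44.1 = 12.8 mm.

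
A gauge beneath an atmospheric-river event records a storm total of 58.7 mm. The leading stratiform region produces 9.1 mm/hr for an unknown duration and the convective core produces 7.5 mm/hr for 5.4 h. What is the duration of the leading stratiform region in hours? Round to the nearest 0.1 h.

duration ≈ 2.0 h

Known phases: 7.5 × 5.4 = 40.5 mm.
Remaining depth = 58.7 − 40.5 = 18.2 mm.
Duration = 18.2 / 9.1 = 2.0 h.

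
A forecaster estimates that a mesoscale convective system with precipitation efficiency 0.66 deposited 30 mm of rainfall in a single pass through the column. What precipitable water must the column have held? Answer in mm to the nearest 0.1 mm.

PW = rainfall / ε = 30 / 0.66 = 45.5 mm.

PW ≈ 45.5 mm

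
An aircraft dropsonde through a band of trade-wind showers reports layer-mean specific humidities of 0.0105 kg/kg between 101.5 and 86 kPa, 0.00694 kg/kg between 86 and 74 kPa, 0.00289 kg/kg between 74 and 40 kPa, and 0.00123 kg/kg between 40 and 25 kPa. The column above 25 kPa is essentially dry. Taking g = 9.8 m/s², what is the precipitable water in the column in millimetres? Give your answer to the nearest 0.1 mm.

PW ≈ 37.0 mm

Precipitable water is the column-integrated vapour mass per unit area: PW = (1/g) Σ q̄ Δp, with q in kg/kg and Δp in Pa (1 kg/m² of water = 1 mm).
Layer 101.5–86 kPa: Δp = 155 hPa = 15500 Pa, q̄ = 0.0105 kg/kg → 0.0105 × 15500 / 9.8 = 16.61 mm
Layer 86–74 kPa: Δp = 120 hPa = 12000 Pa, q̄ = 0.00694 kg/kg → 0.00694 × 12000 / 9.8 = 8.50 mm
Layer 74–40 kPa: Δp = 340 hPa = 34000 Pa, q̄ = 0.00289 kg/kg → 0.00289 × 34000 / 9.8 = 10.03 mm
Layer 40–25 kPa: Δp = 150 hPa = 15000 Pa, q̄ = 0.00123 kg/kg → 0.00123 × 15000 / 9.8 = 1.88 mm
PW = 16.61 + 8.50 + 10.03 + 1.88 = 37.02 ≈ 37.0 mm.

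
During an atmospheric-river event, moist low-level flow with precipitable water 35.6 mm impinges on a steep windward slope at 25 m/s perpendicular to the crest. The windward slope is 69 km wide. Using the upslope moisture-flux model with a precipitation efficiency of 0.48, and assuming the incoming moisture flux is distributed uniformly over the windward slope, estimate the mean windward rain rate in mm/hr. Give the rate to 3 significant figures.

R ≈ 22.3 mm/hr

Incoming column moisture flux per unit ridge length: F = V × PW = 25 × 35.6 = 890 mm·m/s.
Spread over the 69 km slope with efficiency ε = 0.48: R = ε·F/W = 0.48 × 890 / 69000 m = 6.191e-03 mm/s.
R = 6.191e-03 × 3600 = 22.3 mm/hr.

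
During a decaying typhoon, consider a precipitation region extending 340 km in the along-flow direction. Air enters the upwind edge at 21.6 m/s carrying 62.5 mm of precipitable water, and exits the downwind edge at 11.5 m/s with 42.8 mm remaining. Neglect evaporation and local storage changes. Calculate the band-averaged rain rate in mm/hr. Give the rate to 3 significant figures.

R ≈ 9.08 mm/hr

Column moisture flux per unit crosswind length is F = V × PW.
Inflow: F_in = 21.6 × 62.5 = 1350 mm·m/s
Outflow: F_out = 11.5 × 42.8 = 492.2 mm·m/s
Steady-state rate R = (F_in − F_out)/L = (1350 − 492.2) / 340000 m = 2.523e-03 mm/s.
R = 2.523e-03 × 3600 = 9.08 mm/hr.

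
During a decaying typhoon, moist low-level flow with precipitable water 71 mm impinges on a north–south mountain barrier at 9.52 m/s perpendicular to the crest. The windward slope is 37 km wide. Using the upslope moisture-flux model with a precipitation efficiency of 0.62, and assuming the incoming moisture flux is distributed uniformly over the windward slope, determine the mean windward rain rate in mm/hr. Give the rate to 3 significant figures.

Incoming column moisture flux per unit ridge length: F = V × PW = 9.52 × 71 = 675.92 mm·m/s.
Spread over the 37 km slope with efficiency ε = 0.62: R = ε·F/W = 0.62 × 675.92 / 37000 m = 1.133e-02 mm/s.
R = 1.133e-02 × 3600 = 40.8 mm/hr.

R ≈ 40.8 mm/hr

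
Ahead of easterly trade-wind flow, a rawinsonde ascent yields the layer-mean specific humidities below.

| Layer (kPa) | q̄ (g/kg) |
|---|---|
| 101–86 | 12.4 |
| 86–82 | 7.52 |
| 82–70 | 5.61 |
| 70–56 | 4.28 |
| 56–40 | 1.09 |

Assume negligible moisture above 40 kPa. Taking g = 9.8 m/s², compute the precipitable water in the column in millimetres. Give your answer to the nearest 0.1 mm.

PW ≈ 36.8 mm

Precipitable water is the column-integrated vapour mass per unit area: PW = (1/g) Σ q̄ Δp, with q in kg/kg and Δp in Pa (1 kg/m² of water = 1 mm).
Layer 101–86 kPa: Δp = 150 hPa = 15000 Pa, q̄ = 0.0124 kg/kg → 0.0124 × 15000 / 9.8 = 18.98 mm
Layer 86–82 kPa: Δp = 40 hPa = 4000 Pa, q̄ = 0.00752 kg/kg → 0.00752 × 4000 / 9.8 = 3.07 mm
Layer 82–70 kPa: Δp = 120 hPa = 12000 Pa, q̄ = 0.00561 kg/kg → 0.00561 × 12000 / 9.8 = 6.87 mm
Layer 70–56 kPa: Δp = 140 hPa = 14000 Pa, q̄ = 0.00428 kg/kg → 0.00428 × 14000 / 9.8 = 6.11 mm
Layer 56–40 kPa: Δp = 160 hPa = 16000 Pa, q̄ = 0.00109 kg/kg → 0.00109 × 16000 / 9.8 = 1.78 mm
PW = 18.98 + 3.07 + 6.87 + 6.11 + 1.78 = 36.81 ≈ 36.8 mm.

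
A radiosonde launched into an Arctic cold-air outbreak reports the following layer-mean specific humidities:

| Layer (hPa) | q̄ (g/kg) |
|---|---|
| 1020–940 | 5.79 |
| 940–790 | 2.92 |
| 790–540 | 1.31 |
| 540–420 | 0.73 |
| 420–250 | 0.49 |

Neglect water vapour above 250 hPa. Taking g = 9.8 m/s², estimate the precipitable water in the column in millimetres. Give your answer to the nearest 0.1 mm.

Precipitable water is the column-integrated vapour mass per unit area: PW = (1/g) Σ q̄ Δp, with q in kg/kg and Δp in Pa (1 kg/m² of water = 1 mm).
Layer 1020–940 hPa: Δp = 80 hPa = 8000 Pa, q̄ = 0.00579 kg/kg → 0.00579 × 8000 / 9.8 = 4.73 mm
Layer 940–790 hPa: Δp = 150 hPa = 15000 Pa, q̄ = 0.00292 kg/kg → 0.00292 × 15000 / 9.8 = 4.47 mm
Layer 790–540 hPa: Δp = 250 hPa = 25000 Pa, q̄ = 0.00131 kg/kg → 0.00131 × 25000 / 9.8 = 3.34 mm
Layer 540–420 hPa: Δp = 120 hPa = 12000 Pa, q̄ = 0.00073 kg/kg → 0.00073 × 12000 / 9.8 = 0.89 mm
Layer 420–250 hPa: Δp = 170 hPa = 17000 Pa, q̄ = 0.00049 kg/kg → 0.00049 × 17000 / 9.8 = 0.85 mm
PW = 4.73 + 4.47 + 3.34 + 0.89 + 0.85 = 14.28 ≈ 14.3 mm.

PW ≈ 14.3 mm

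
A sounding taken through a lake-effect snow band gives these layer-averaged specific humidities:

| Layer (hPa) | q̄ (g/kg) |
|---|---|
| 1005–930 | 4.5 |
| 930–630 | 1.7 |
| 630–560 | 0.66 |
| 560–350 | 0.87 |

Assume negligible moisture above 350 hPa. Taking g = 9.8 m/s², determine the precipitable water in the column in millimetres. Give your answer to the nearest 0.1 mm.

PW ≈ 11.0 mm

Precipitable water is the column-integrated vapour mass per unit area: PW = (1/g) Σ q̄ Δp, with q in kg/kg and Δp in Pa (1 kg/m² of water = 1 mm).
Layer 1005–930 hPa: Δp = 75 hPa = 7500 Pa, q̄ = 0.0045 kg/kg → 0.0045 × 7500 / 9.8 = 3.44 mm
Layer 930–630 hPa: Δp = 300 hPa = 30000 Pa, q̄ = 0.0017 kg/kg → 0.0017 × 30000 / 9.8 = 5.20 mm
Layer 630–560 hPa: Δp = 70 hPa = 7000 Pa, q̄ = 0.00066 kg/kg → 0.00066 × 7000 / 9.8 = 0.47 mm
Layer 560–350 hPa: Δp = 210 hPa = 21000 Pa, q̄ = 0.00087 kg/kg → 0.00087 × 21000 / 9.8 = 1.86 mm
PW = 3.44 + 5.20 + 0.47 + 1.86 = 10.97 ≈ 11.0 mm.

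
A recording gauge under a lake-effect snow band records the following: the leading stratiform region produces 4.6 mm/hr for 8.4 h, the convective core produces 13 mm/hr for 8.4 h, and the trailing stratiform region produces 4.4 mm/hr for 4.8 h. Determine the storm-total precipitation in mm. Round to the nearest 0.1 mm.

total ≈ 169.0 mm

Total = Σ Rᵢ Δtᵢ = 4.6 × 8.4 + 13 × 8.4 + 4.4 × 4.8
      = 38.64 + 109.2 + 21.12 = 169.0 mm.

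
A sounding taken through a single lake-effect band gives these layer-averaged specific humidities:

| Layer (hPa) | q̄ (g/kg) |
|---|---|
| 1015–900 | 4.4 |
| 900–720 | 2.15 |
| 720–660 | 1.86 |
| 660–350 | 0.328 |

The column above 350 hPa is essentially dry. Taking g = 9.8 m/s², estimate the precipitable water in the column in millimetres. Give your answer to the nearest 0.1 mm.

Precipitable water is the column-integrated vapour mass per unit area: PW = (1/g) Σ q̄ Δp, with q in kg/kg and Δp in Pa (1 kg/m² of water = 1 mm).
Layer 1015–900 hPa: Δp = 115 hPa = 11500 Pa, q̄ = 0.0044 kg/kg → 0.0044 × 11500 / 9.8 = 5.16 mm
Layer 900–720 hPa: Δp = 180 hPa = 18000 Pa, q̄ = 0.00215 kg/kg → 0.00215 × 18000 / 9.8 = 3.95 mm
Layer 720–660 hPa: Δp = 60 hPa = 6000 Pa, q̄ = 0.00186 kg/kg → 0.00186 × 6000 / 9.8 = 1.14 mm
Layer 660–350 hPa: Δp = 310 hPa = 31000 Pa, q̄ = 0.000328 kg/kg → 0.000328 × 31000 / 9.8 = 1.04 mm
PW = 5.16 + 3.95 + 1.14 + 1.04 = 11.29 ≈ 11.3 mm.

PW ≈ 11.3 mm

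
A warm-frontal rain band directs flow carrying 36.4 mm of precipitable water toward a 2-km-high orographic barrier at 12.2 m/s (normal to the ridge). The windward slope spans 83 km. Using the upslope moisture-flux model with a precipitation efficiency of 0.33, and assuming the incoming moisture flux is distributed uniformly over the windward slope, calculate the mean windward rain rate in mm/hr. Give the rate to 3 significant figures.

R ≈ 6.36 mm/hr

Incoming column moisture flux per unit ridge length: F = V × PW = 12.2 × 36.4 = 444.08 mm·m/s.
Spread over the 83 km slope with efficiency ε = 0.33: R = ε·F/W = 0.33 × 444.08 / 83000 m = 1.766e-03 mm/s.
R = 1.766e-03 × 3600 = 6.36 mm/hr.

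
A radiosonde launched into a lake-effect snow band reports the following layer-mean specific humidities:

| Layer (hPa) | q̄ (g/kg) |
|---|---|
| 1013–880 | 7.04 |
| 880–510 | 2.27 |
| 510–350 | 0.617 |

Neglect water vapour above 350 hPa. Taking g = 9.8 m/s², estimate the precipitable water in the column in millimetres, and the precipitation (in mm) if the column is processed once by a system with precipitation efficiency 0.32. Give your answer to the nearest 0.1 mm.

Precipitable water is the column-integrated vapour mass per unit area: PW = (1/g) Σ q̄ Δp, with q in kg/kg and Δp in Pa (1 kg/m² of water = 1 mm).
Layer 1013–880 hPa: Δp = 133 hPa = 13300 Pa, q̄ = 0.00704 kg/kg → 0.00704 × 13300 / 9.8 = 9.55 mm
Layer 880–510 hPa: Δp = 370 hPa = 37000 Pa, q̄ = 0.00227 kg/kg → 0.00227 × 37000 / 9.8 = 8.57 mm
Layer 510–350 hPa: Δp = 160 hPa = 16000 Pa, q̄ = 0.000617 kg/kg → 0.000617 × 16000 / 9.8 = 1.01 mm
PW = 9.55 + 8.57 + 1.01 = 19.13 ≈ 19.1 mm.
Precipitation = ε × PW = 0.32 × 19.1 = 6.1 mm.

PW ≈ 19.1 mm; precipitation ≈ 6.1 mm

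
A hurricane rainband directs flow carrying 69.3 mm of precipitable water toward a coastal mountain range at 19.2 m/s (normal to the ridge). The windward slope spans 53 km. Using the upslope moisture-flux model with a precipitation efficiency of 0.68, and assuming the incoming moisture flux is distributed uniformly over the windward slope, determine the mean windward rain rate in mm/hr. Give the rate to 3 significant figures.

R ≈ 61.5 mm/hr

Incoming column moisture flux per unit ridge length: F = V × PW = 19.2 × 69.3 = 1330.56 mm·m/s.
Spread over the 53 km slope with efficiency ε = 0.68: R = ε·F/W = 0.68 × 1330.56 / 53000 m = 1.707e-02 mm/s.
R = 1.707e-02 × 3600 = 61.5 mm/hr.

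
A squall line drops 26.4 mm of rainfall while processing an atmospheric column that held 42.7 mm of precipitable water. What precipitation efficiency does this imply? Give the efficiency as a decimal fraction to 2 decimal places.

ε = rainfall / PW = 26.4 / 42.7 = 0.62.

ε ≈ 0.62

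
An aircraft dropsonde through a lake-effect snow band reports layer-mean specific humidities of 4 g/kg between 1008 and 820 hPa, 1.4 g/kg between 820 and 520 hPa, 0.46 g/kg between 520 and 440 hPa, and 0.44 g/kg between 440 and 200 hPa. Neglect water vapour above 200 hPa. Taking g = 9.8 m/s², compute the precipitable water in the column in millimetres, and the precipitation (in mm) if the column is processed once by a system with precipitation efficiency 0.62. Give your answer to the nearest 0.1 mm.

Precipitable water is the column-integrated vapour mass per unit area: PW = (1/g) Σ q̄ Δp, with q in kg/kg and Δp in Pa (1 kg/m² of water = 1 mm).
Layer 1008–820 hPa: Δp = 188 hPa = 18800 Pa, q̄ = 0.004 kg/kg → 0.004 × 18800 / 9.8 = 7.67 mm
Layer 820–520 hPa: Δp = 300 hPa = 30000 Pa, q̄ = 0.0014 kg/kg → 0.0014 × 30000 / 9.8 = 4.29 mm
Layer 520–440 hPa: Δp = 80 hPa = 8000 Pa, q̄ = 0.00046 kg/kg → 0.00046 × 8000 / 9.8 = 0.38 mm
Layer 440–200 hPa: Δp = 240 hPa = 24000 Pa, q̄ = 0.00044 kg/kg → 0.00044 × 24000 / 9.8 = 1.08 mm
PW = 7.67 + 4.29 + 0.38 + 1.08 = 13.42 ≈ 13.4 mm.
Precipitation = ε × PW = 0.62 × 13.4 = 8.3 mm.

PW ≈ 13.4 mm; precipitation ≈ 8.3 mm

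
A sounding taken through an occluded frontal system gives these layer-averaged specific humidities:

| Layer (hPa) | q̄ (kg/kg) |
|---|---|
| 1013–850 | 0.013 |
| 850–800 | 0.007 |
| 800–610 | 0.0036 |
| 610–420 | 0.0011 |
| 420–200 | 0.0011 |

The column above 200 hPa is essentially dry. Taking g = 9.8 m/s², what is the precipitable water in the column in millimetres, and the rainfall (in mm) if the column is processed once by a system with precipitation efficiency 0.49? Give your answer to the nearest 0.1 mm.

PW ≈ 36.8 mm; rainfall ≈ 18.0 mm

Precipitable water is the column-integrated vapour mass per unit area: PW = (1/g) Σ q̄ Δp, with q in kg/kg and Δp in Pa (1 kg/m² of water = 1 mm).
Layer 1013–850 hPa: Δp = 163 hPa = 16300 Pa, q̄ = 0.013 kg/kg → 0.013 × 16300 / 9.8 = 21.62 mm
Layer 850–800 hPa: Δp = 50 hPa = 5000 Pa, q̄ = 0.007 kg/kg → 0.007 × 5000 / 9.8 = 3.57 mm
Layer 800–610 hPa: Δp = 190 hPa = 19000 Pa, q̄ = 0.0036 kg/kg → 0.0036 × 19000 / 9.8 = 6.98 mm
Layer 610–420 hPa: Δp = 190 hPa = 19000 Pa, q̄ = 0.0011 kg/kg → 0.0011 × 19000 / 9.8 = 2.13 mm
Layer 420–200 hPa: Δp = 220 hPa = 22000 Pa, q̄ = 0.0011 kg/kg → 0.0011 × 22000 / 9.8 = 2.47 mm
PW = 21.62 + 3.57 + 6.98 + 2.13 + 2.47 = 36.77 ≈ 36.8 mm.
Rainfall = ε × PW = 0.49 × 36.8 = 18.0 mm.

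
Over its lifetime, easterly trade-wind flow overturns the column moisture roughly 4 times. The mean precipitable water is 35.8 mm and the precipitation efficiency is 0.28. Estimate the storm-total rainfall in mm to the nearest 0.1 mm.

rainfall ≈ 40.1 mm

Each cycle deposits ε × PW = 0.28 × 35.8 = 10.024 mm.
Over 4 cycles: 4 × 10.024 = 40.1 mm.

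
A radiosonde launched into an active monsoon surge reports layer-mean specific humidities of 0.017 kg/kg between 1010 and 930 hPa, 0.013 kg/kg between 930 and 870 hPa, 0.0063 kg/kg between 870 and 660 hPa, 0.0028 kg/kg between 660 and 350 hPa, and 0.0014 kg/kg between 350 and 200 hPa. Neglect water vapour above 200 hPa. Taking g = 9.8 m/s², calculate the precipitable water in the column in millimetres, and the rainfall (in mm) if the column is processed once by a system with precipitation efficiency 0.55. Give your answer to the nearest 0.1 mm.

PW ≈ 46.3 mm; rainfall ≈ 25.5 mm

Precipitable water is the column-integrated vapour mass per unit area: PW = (1/g) Σ q̄ Δp, with q in kg/kg and Δp in Pa (1 kg/m² of water = 1 mm).
Layer 1010–930 hPa: Δp = 80 hPa = 8000 Pa, q̄ = 0.017 kg/kg → 0.017 × 8000 / 9.8 = 13.88 mm
Layer 930–870 hPa: Δp = 60 hPa = 6000 Pa, q̄ = 0.013 kg/kg → 0.013 × 6000 / 9.8 = 7.96 mm
Layer 870–660 hPa: Δp = 210 hPa = 21000 Pa, q̄ = 0.0063 kg/kg → 0.0063 × 21000 / 9.8 = 13.50 mm
Layer 660–350 hPa: Δp = 310 hPa = 31000 Pa, q̄ = 0.0028 kg/kg → 0.0028 × 31000 / 9.8 = 8.86 mm
Layer 350–200 hPa: Δp = 150 hPa = 15000 Pa, q̄ = 0.0014 kg/kg → 0.0014 × 15000 / 9.8 = 2.14 mm
PW = 13.88 + 7.96 + 13.50 + 8.86 + 2.14 = 46.34 ≈ 46.3 mm.
Rainfall = ε × PW = 0.55 × 46.3 = 25.5 mm.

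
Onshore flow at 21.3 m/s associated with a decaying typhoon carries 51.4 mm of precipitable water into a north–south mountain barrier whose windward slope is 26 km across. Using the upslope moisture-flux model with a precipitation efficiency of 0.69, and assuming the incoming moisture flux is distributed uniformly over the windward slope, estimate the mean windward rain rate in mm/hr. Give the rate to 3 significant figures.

Incoming column moisture flux per unit ridge length: F = V × PW = 21.3 × 51.4 = 1094.82 mm·m/s.
Spread over the 26 km slope with efficiency ε = 0.69: R = ε·F/W = 0.69 × 1094.82 / 26000 m = 2.905e-02 mm/s.
R = 2.905e-02 × 3600 = 105 mm/hr.

R ≈ 105 mm/hr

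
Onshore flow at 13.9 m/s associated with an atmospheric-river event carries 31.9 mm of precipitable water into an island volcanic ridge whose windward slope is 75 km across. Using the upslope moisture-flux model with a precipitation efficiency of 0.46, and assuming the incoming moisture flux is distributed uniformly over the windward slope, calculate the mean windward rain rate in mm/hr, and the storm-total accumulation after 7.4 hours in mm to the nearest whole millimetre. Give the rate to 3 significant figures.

R ≈ 9.79 mm/hr; total ≈ 72 mm

Incoming column moisture flux per unit ridge length: F = V × PW = 13.9 × 31.9 = 443.41 mm·m/s.
Spread over the 75 km slope with efficiency ε = 0.46: R = ε·F/W = 0.46 × 443.41 / 75000 m = 2.720e-03 mm/s.
R = 2.720e-03 × 3600 = 9.79 mm/hr.
Over 7.4 h: total = 9.79 × 7.4 = 72.446 ≈ 72 mm.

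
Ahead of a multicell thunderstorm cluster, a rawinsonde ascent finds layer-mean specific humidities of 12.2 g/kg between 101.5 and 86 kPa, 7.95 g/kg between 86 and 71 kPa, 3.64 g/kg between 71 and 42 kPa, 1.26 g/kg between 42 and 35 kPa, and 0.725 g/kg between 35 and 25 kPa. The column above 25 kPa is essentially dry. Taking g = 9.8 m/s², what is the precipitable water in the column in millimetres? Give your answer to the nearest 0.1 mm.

PW ≈ 43.9 mm

Precipitable water is the column-integrated vapour mass per unit area: PW = (1/g) Σ q̄ Δp, with q in kg/kg and Δp in Pa (1 kg/m² of water = 1 mm).
Layer 101.5–86 kPa: Δp = 155 hPa = 15500 Pa, q̄ = 0.0122 kg/kg → 0.0122 × 15500 / 9.8 = 19.30 mm
Layer 86–71 kPa: Δp = 150 hPa = 15000 Pa, q̄ = 0.00795 kg/kg → 0.00795 × 15000 / 9.8 = 12.17 mm
Layer 71–42 kPa: Δp = 290 hPa = 29000 Pa, q̄ = 0.00364 kg/kg → 0.00364 × 29000 / 9.8 = 10.77 mm
Layer 42–35 kPa: Δp = 70 hPa = 7000 Pa, q̄ = 0.00126 kg/kg → 0.00126 × 7000 / 9.8 = 0.90 mm
Layer 35–25 kPa: Δp = 100 hPa = 10000 Pa, q̄ = 0.000725 kg/kg → 0.000725 × 10000 / 9.8 = 0.74 mm
PW = 19.30 + 12.17 + 10.77 + 0.90 + 0.74 = 43.88 ≈ 43.9 mm.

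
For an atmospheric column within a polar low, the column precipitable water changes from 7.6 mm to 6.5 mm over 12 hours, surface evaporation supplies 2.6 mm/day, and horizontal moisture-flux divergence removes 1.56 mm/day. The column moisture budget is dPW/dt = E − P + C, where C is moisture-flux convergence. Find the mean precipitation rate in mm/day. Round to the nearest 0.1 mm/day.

dPW/dt = (6.5 − 7.6) mm / (12/24 day) = -2.200 mm/day.
P = E + C − dPW/dt = 2.6 + (-1.56) − (-2.200) = 3.2 mm/day.

P ≈ 3.2 mm/day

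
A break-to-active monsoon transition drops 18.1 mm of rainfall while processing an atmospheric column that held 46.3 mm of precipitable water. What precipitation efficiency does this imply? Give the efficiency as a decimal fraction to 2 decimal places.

ε = rainfall / PW = 18.1 / 46.3 = 0.39.

ε ≈ 0.39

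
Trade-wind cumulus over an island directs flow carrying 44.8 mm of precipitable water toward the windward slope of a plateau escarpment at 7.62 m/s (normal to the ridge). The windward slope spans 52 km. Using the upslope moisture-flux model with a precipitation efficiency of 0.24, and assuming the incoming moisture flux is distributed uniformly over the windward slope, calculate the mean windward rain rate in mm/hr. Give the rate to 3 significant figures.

Incoming column moisture flux per unit ridge length: F = V × PW = 7.62 × 44.8 = 341.376 mm·m/s.
Spread over the 52 km slope with efficiency ε = 0.24: R = ε·F/W = 0.24 × 341.376 / 52000 m = 1.576e-03 mm/s.
R = 1.576e-03 × 3600 = 5.67 mm/hr.

R ≈ 5.67 mm/hr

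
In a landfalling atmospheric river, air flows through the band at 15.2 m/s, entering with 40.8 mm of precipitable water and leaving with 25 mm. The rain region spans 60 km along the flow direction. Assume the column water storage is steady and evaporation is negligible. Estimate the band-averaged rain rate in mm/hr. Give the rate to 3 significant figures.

Column moisture flux per unit crosswind length is F = V × PW.
Inflow: F_in = 15.2 × 40.8 = 620.16 mm·m/s
Outflow: F_out = 15.2 × 25 = 380 mm·m/s
Steady-state rate R = (F_in − F_out)/L = (620.16 − 380) / 60000 m = 4.003e-03 mm/s.
R = 4.003e-03 × 3600 = 14.4 mm/hr.

R ≈ 14.4 mm/hr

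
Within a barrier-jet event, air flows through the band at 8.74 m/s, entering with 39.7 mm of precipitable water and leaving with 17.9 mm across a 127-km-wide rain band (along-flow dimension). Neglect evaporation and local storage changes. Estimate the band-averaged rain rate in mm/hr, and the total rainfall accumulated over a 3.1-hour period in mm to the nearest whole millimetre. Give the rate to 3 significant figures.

Column moisture flux per unit crosswind length is F = V × PW.
Inflow: F_in = 8.74 × 39.7 = 346.978 mm·m/s
Outflow: F_out = 8.74 × 17.9 = 156.446 mm·m/s
Steady-state rate R = (F_in − F_out)/L = (346.978 − 156.446) / 127000 m = 1.500e-03 mm/s.
R = 1.500e-03 × 3600 = 5.40 mm/hr.
Over 3.1 h: total = 5.40 × 3.1 = 16.74 ≈ 17 mm.

R ≈ 5.40 mm/hr; total ≈ 17 mm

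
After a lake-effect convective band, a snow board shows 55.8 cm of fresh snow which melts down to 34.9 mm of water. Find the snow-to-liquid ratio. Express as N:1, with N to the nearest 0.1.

ratio ≈ 16.0

Ratio = snow depth / SWE = 558 mm / 34.9 mm = 16.0, i.e. 16.0:1.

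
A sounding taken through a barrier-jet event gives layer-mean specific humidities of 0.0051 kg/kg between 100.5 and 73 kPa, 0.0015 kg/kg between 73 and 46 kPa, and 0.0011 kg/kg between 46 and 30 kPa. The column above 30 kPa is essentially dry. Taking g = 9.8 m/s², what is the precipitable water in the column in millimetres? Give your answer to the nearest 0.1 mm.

Precipitable water is the column-integrated vapour mass per unit area: PW = (1/g) Σ q̄ Δp, with q in kg/kg and Δp in Pa (1 kg/m² of water = 1 mm).
Layer 100.5–73 kPa: Δp = 275 hPa = 27500 Pa, q̄ = 0.0051 kg/kg → 0.0051 × 27500 / 9.8 = 14.31 mm
Layer 73–46 kPa: Δp = 270 hPa = 27000 Pa, q̄ = 0.0015 kg/kg → 0.0015 × 27000 / 9.8 = 4.13 mm
Layer 46–30 kPa: Δp = 160 hPa = 16000 Pa, q̄ = 0.0011 kg/kg → 0.0011 × 16000 / 9.8 = 1.80 mm
PW = 14.31 + 4.13 + 1.80 = 20.24 ≈ 20.2 mm.

PW ≈ 20.2 mm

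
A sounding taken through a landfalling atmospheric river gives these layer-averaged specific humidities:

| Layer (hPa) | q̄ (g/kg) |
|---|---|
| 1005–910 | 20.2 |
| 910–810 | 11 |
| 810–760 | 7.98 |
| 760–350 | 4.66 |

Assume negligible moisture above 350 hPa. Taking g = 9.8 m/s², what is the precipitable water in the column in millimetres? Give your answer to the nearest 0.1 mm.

PW ≈ 54.4 mm

Precipitable water is the column-integrated vapour mass per unit area: PW = (1/g) Σ q̄ Δp, with q in kg/kg and Δp in Pa (1 kg/m² of water = 1 mm).
Layer 1005–910 hPa: Δp = 95 hPa = 9500 Pa, q̄ = 0.0202 kg/kg → 0.0202 × 9500 / 9.8 = 19.58 mm
Layer 910–810 hPa: Δp = 100 hPa = 10000 Pa, q̄ = 0.011 kg/kg → 0.011 × 10000 / 9.8 = 11.22 mm
Layer 810–760 hPa: Δp = 50 hPa = 5000 Pa, q̄ = 0.00798 kg/kg → 0.00798 × 5000 / 9.8 = 4.07 mm
Layer 760–350 hPa: Δp = 410 hPa = 41000 Pa, q̄ = 0.00466 kg/kg → 0.00466 × 41000 / 9.8 = 19.50 mm
PW = 19.58 + 11.22 + 4.07 + 19.50 = 54.37 ≈ 54.4 mm.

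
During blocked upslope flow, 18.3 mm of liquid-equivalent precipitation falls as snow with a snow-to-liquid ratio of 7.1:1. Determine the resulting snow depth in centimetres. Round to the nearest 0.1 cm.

snow depth ≈ 13.0 cm

Snow depth = liquid × ratio = 18.3 mm × 7.1 = 129.93 mm = 13.0 cm.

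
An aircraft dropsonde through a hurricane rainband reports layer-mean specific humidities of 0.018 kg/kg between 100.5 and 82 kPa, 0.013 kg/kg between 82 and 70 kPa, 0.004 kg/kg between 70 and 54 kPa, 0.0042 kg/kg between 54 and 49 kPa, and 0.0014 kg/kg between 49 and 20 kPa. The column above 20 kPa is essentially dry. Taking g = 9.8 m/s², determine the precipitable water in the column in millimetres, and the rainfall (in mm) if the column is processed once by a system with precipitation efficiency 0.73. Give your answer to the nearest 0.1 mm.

PW ≈ 62.7 mm; rainfall ≈ 45.8 mm

Precipitable water is the column-integrated vapour mass per unit area: PW = (1/g) Σ q̄ Δp, with q in kg/kg and Δp in Pa (1 kg/m² of water = 1 mm).
Layer 100.5–82 kPa: Δp = 185 hPa = 18500 Pa, q̄ = 0.018 kg/kg → 0.018 × 18500 / 9.8 = 33.98 mm
Layer 82–70 kPa: Δp = 120 hPa = 12000 Pa, q̄ = 0.013 kg/kg → 0.013 × 12000 / 9.8 = 15.92 mm
Layer 70–54 kPa: Δp = 160 hPa = 16000 Pa, q̄ = 0.004 kg/kg → 0.004 × 16000 / 9.8 = 6.53 mm
Layer 54–49 kPa: Δp = 50 hPa = 5000 Pa, q̄ = 0.0042 kg/kg → 0.0042 × 5000 / 9.8 = 2.14 mm
Layer 49–20 kPa: Δp = 290 hPa = 29000 Pa, q̄ = 0.0014 kg/kg → 0.0014 × 29000 / 9.8 = 4.14 mm
PW = 33.98 + 15.92 + 6.53 + 2.14 + 4.14 = 62.71 ≈ 62.7 mm.
Rainfall = ε × PW = 0.73 × 62.7 = 45.8 mm.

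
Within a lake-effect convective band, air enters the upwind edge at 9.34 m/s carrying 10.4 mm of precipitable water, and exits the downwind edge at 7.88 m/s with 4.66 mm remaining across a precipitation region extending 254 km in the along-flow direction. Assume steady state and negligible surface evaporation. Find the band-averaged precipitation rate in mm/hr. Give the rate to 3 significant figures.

R ≈ 0.856 mm/hr

Column moisture flux per unit crosswind length is F = V × PW.
Inflow: F_in = 9.34 × 10.4 = 97.136 mm·m/s
Outflow: F_out = 7.88 × 4.66 = 36.7208 mm·m/s
Steady-state rate R = (F_in − F_out)/L = (97.136 − 36.7208) / 254000 m = 2.379e-04 mm/s.
R = 2.379e-04 × 3600 = 0.856 mm/hr.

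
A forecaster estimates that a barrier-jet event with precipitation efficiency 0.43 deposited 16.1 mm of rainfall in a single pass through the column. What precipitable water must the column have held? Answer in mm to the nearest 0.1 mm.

PW ≈ 37.4 mm

PW = rainfall / ε = 16.1 / 0.43 = 37.4 mm.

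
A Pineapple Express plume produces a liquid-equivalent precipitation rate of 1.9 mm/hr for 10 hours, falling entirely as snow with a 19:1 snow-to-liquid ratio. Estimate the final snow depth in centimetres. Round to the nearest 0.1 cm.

snow depth ≈ 36.1 cm

Liquid-equivalent depth = 1.9 × 10 = 19 mm.
Snow depth = 19 mm × 19 = 361 mm = 36.1 cm.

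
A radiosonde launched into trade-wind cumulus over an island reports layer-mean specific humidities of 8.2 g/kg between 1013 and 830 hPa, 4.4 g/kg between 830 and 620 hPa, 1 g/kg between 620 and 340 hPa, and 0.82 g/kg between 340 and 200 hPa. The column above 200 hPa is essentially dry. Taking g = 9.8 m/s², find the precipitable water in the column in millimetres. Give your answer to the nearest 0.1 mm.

Precipitable water is the column-integrated vapour mass per unit area: PW = (1/g) Σ q̄ Δp, with q in kg/kg and Δp in Pa (1 kg/m² of water = 1 mm).
Layer 1013–830 hPa: Δp = 183 hPa = 18300 Pa, q̄ = 0.0082 kg/kg → 0.0082 × 18300 / 9.8 = 15.31 mm
Layer 830–620 hPa: Δp = 210 hPa = 21000 Pa, q̄ = 0.0044 kg/kg → 0.0044 × 21000 / 9.8 = 9.43 mm
Layer 620–340 hPa: Δp = 280 hPa = 28000 Pa, q̄ = 0.001 kg/kg → 0.001 × 28000 / 9.8 = 2.86 mm
Layer 340–200 hPa: Δp = 140 hPa = 14000 Pa, q̄ = 0.00082 kg/kg → 0.00082 × 14000 / 9.8 = 1.17 mm
PW = 15.31 + 9.43 + 2.86 + 1.17 = 28.77 ≈ 28.8 mm.

PW ≈ 28.8 mm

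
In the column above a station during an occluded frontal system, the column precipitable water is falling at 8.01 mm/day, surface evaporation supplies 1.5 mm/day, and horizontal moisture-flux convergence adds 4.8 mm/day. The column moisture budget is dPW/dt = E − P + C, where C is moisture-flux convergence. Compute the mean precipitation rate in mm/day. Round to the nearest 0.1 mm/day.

dPW/dt = -8.01 mm/day.
P = E + C − dPW/dt = 1.5 + (4.8) − (-8.01) = 14.3 mm/day.

P ≈ 14.3 mm/day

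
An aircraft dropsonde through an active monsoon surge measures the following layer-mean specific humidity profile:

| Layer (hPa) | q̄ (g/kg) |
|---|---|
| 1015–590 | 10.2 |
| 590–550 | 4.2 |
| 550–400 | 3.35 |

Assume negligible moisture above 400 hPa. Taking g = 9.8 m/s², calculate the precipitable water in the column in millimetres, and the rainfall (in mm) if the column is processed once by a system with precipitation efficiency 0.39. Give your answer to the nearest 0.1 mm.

Precipitable water is the column-integrated vapour mass per unit area: PW = (1/g) Σ q̄ Δp, with q in kg/kg and Δp in Pa (1 kg/m² of water = 1 mm).
Layer 1015–590 hPa: Δp = 425 hPa = 42500 Pa, q̄ = 0.0102 kg/kg → 0.0102 × 42500 / 9.8 = 44.23 mm
Layer 590–550 hPa: Δp = 40 hPa = 4000 Pa, q̄ = 0.0042 kg/kg → 0.0042 × 4000 / 9.8 = 1.71 mm
Layer 550–400 hPa: Δp = 150 hPa = 15000 Pa, q̄ = 0.00335 kg/kg → 0.00335 × 15000 / 9.8 = 5.13 mm
PW = 44.23 + 1.71 + 5.13 = 51.07 ≈ 51.1 mm.
Rainfall = ε × PW = 0.39 × 51.1 = 19.9 mm.

PW ≈ 51.1 mm; rainfall ≈ 19.9 mm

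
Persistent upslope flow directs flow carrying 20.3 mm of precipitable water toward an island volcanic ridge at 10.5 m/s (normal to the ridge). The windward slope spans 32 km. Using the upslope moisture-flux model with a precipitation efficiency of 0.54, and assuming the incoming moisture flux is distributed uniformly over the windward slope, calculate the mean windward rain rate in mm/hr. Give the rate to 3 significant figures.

R ≈ 12.9 mm/hr

Incoming column moisture flux per unit ridge length: F = V × PW = 10.5 × 20.3 = 213.15 mm·m/s.
Spread over the 32 km slope with efficiency ε = 0.54: R = ε·F/W = 0.54 × 213.15 / 32000 m = 3.597e-03 mm/s.
R = 3.597e-03 × 3600 = 12.9 mm/hr.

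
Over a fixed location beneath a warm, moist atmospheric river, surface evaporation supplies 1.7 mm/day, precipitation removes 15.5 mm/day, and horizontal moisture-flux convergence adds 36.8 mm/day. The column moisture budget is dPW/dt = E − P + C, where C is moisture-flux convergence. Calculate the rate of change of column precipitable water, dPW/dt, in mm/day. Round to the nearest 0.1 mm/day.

dPW/dt = E − P + C = 1.7 − 15.5 + (36.8) = 23.0 mm/day.

dPW/dt ≈ 23.0 mm/day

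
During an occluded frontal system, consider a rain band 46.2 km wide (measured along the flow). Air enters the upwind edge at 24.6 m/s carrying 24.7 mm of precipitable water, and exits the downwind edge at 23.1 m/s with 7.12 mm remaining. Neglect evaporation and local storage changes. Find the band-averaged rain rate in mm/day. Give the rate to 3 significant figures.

Column moisture flux per unit crosswind length is F = V × PW.
Inflow: F_in = 24.6 × 24.7 = 607.62 mm·m/s
Outflow: F_out = 23.1 × 7.12 = 164.472 mm·m/s
Steady-state rate R = (F_in − F_out)/L = (607.62 − 164.472) / 46200 m = 9.592e-03 mm/s.
R = 9.592e-03 × 3600 × 24 = 829 mm/day.

R ≈ 829 mm/day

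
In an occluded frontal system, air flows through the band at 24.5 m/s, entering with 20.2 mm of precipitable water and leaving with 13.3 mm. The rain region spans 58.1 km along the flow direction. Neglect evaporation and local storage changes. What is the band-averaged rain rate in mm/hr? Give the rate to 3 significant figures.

Column moisture flux per unit crosswind length is F = V × PW.
Inflow: F_in = 24.5 × 20.2 = 494.9 mm·m/s
Outflow: F_out = 24.5 × 13.3 = 325.85 mm·m/s
Steady-state rate R = (F_in − F_out)/L = (494.9 − 325.85) / 58100 m = 2.910e-03 mm/s.
R = 2.910e-03 × 3600 = 10.5 mm/hr.

R ≈ 10.5 mm/hr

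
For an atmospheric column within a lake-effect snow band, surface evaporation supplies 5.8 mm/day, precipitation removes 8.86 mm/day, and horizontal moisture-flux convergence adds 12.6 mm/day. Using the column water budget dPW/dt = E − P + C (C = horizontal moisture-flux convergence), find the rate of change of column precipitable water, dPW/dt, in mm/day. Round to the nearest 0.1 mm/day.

dPW/dt = E − P + C = 5.8 − 8.86 + (12.6) = 9.5 mm/day.

dPW/dt ≈ 9.5 mm/day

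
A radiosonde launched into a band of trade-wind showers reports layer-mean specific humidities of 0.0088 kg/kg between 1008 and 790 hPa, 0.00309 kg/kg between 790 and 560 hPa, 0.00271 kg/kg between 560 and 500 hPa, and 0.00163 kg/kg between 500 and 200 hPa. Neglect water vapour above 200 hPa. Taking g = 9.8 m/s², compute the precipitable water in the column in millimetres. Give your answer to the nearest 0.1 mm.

PW ≈ 33.5 mm

Precipitable water is the column-integrated vapour mass per unit area: PW = (1/g) Σ q̄ Δp, with q in kg/kg and Δp in Pa (1 kg/m² of water = 1 mm).
Layer 1008–790 hPa: Δp = 218 hPa = 21800 Pa, q̄ = 0.0088 kg/kg → 0.0088 × 21800 / 9.8 = 19.58 mm
Layer 790–560 hPa: Δp = 230 hPa = 23000 Pa, q̄ = 0.00309 kg/kg → 0.00309 × 23000 / 9.8 = 7.25 mm
Layer 560–500 hPa: Δp = 60 hPa = 6000 Pa, q̄ = 0.00271 kg/kg → 0.00271 × 6000 / 9.8 = 1.66 mm
Layer 500–200 hPa: Δp = 300 hPa = 30000 Pa, q̄ = 0.00163 kg/kg → 0.00163 × 30000 / 9.8 = 4.99 mm
PW = 19.58 + 7.25 + 1.66 + 4.99 = 33.48 ≈ 33.5 mm.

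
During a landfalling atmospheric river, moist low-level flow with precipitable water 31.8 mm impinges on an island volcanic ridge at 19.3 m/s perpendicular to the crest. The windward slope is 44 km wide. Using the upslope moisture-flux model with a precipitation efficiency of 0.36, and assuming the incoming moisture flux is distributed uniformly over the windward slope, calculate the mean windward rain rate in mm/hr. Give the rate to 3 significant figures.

R ≈ 18.1 mm/hr

Incoming column moisture flux per unit ridge length: F = V × PW = 19.3 × 31.8 = 613.74 mm·m/s.
Spread over the 44 km slope with efficiency ε = 0.36: R = ε·F/W = 0.36 × 613.74 / 44000 m = 5.022e-03 mm/s.
R = 5.022e-03 × 3600 = 18.1 mm/hr.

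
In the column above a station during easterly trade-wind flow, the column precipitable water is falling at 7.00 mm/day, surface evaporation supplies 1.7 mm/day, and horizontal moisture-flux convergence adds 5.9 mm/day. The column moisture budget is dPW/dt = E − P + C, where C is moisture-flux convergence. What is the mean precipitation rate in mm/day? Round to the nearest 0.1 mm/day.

P ≈ 14.6 mm/day

dPW/dt = -7.00 mm/day.
P = E + C − dPW/dt = 1.7 + (5.9) − (-7.00) = 14.6 mm/day.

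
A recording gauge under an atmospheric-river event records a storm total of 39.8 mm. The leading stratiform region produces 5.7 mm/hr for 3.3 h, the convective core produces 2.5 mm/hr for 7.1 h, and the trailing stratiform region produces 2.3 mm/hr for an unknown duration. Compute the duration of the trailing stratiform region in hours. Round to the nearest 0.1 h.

duration ≈ 1.4 h

Known phases: 5.7 × 3.3 + 2.5 × 7.1 = 18.81 + 17.75 = 36.56 mm.
Remaining depth = 39.8 − 36.56 = 3.24 mm.
Duration = 3.24 / 2.3 = 1.4 h.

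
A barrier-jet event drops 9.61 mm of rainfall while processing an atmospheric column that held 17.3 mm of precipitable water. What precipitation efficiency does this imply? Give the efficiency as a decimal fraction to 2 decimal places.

ε = rainfall / PW = 9.61 / 17.3 = 0.56.

ε ≈ 0.56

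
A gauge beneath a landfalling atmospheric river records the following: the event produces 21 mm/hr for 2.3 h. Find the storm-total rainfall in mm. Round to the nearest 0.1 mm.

Total = Σ Rᵢ Δtᵢ = 21 × 2.3
      = 48.3 = 48.3 mm.

total ≈ 48.3 mm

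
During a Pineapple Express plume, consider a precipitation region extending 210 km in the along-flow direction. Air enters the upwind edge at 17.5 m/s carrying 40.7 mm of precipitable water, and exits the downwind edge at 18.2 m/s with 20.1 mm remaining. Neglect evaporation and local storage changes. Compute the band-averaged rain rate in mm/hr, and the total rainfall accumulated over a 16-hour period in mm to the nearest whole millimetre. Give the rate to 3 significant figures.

R ≈ 5.94 mm/hr; total ≈ 95 mm

Column moisture flux per unit crosswind length is F = V × PW.
Inflow: F_in = 17.5 × 40.7 = 712.25 mm·m/s
Outflow: F_out = 18.2 × 20.1 = 365.82 mm·m/s
Steady-state rate R = (F_in − F_out)/L = (712.25 − 365.82) / 210000 m = 1.650e-03 mm/s.
R = 1.650e-03 × 3600 = 5.94 mm/hr.
Over 16 h: total = 5.94 × 16 = 95.04 ≈ 95 mm.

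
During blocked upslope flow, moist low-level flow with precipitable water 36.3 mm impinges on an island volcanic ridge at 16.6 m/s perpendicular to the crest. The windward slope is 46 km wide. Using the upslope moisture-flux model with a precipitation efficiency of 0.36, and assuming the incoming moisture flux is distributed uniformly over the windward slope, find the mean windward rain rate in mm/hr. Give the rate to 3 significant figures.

Incoming column moisture flux per unit ridge length: F = V × PW = 16.6 × 36.3 = 602.58 mm·m/s.
Spread over the 46 km slope with efficiency ε = 0.36: R = ε·F/W = 0.36 × 602.58 / 46000 m = 4.716e-03 mm/s.
R = 4.716e-03 × 3600 = 17.0 mm/hr.

R ≈ 17.0 mm/hr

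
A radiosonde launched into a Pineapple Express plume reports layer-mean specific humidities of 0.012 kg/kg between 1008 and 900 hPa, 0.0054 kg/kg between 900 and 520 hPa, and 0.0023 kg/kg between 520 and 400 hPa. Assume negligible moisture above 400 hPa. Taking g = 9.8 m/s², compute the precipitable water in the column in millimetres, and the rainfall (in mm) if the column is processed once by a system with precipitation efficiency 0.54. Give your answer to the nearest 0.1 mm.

PW ≈ 37.0 mm; rainfall ≈ 20.0 mm

Precipitable water is the column-integrated vapour mass per unit area: PW = (1/g) Σ q̄ Δp, with q in kg/kg and Δp in Pa (1 kg/m² of water = 1 mm).
Layer 1008–900 hPa: Δp = 108 hPa = 10800 Pa, q̄ = 0.012 kg/kg → 0.012 × 10800 / 9.8 = 13.22 mm
Layer 900–520 hPa: Δp = 380 hPa = 38000 Pa, q̄ = 0.0054 kg/kg → 0.0054 × 38000 / 9.8 = 20.94 mm
Layer 520–400 hPa: Δp = 120 hPa = 12000 Pa, q̄ = 0.0023 kg/kg → 0.0023 × 12000 / 9.8 = 2.82 mm
PW = 13.22 + 20.94 + 2.82 = 36.98 ≈ 37.0 mm.
Rainfall = ε × PW = 0.54 × 37.0 = 20.0 mm.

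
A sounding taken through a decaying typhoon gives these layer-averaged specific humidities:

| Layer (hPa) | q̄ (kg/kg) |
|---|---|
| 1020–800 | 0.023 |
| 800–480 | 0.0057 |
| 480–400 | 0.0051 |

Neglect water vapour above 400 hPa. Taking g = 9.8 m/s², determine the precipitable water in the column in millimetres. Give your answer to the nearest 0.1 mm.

PW ≈ 74.4 mm

Precipitable water is the column-integrated vapour mass per unit area: PW = (1/g) Σ q̄ Δp, with q in kg/kg and Δp in Pa (1 kg/m² of water = 1 mm).
Layer 1020–800 hPa: Δp = 220 hPa = 22000 Pa, q̄ = 0.023 kg/kg → 0.023 × 22000 / 9.8 = 51.63 mm
Layer 800–480 hPa: Δp = 320 hPa = 32000 Pa, q̄ = 0.0057 kg/kg → 0.0057 × 32000 / 9.8 = 18.61 mm
Layer 480–400 hPa: Δp = 80 hPa = 8000 Pa, q̄ = 0.0051 kg/kg → 0.0051 × 8000 / 9.8 = 4.16 mm
PW = 51.63 + 18.61 + 4.16 = 74.40 ≈ 74.4 mm.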